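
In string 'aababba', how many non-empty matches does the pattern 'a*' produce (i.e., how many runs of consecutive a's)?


Pattern 'a*' matches zero or more a's. We want non-empty runs of consecutive a's.
String: 'aababba'
Walking through the string to find runs of a's:
  Run 1: positions 0-1 -> 'aa'
  Run 2: positions 3-3 -> 'a'
  Run 3: positions 6-6 -> 'a'
Non-empty runs found: ['aa', 'a', 'a']
Count: 3

3


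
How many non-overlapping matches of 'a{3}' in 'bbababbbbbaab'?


Pattern 'a{3}' matches exactly 3 consecutive a's (greedy, non-overlapping).
String: 'bbababbbbbaab'
Scanning for runs of a's:
  Run at pos 2: 'a' (length 1) -> 0 match(es)
  Run at pos 4: 'a' (length 1) -> 0 match(es)
  Run at pos 10: 'aa' (length 2) -> 0 match(es)
Matches found: []
Total: 0

0


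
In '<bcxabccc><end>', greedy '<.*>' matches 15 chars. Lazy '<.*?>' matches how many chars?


Greedy '<.*>' tries to match as MUCH as possible.
Lazy '<.*?>' tries to match as LITTLE as possible.

String: '<bcxabccc><end>'
Greedy '<.*>' starts at first '<' and extends to the LAST '>': '<bcxabccc><end>' (15 chars)
Lazy '<.*?>' starts at first '<' and stops at the FIRST '>': '<bcxabccc>' (10 chars)

10


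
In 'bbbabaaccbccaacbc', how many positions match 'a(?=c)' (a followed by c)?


Lookahead 'a(?=c)' matches 'a' only when followed by 'c'.
String: 'bbbabaaccbccaacbc'
Checking each position where char is 'a':
  pos 3: 'a' -> no (next='b')
  pos 5: 'a' -> no (next='a')
  pos 6: 'a' -> MATCH (next='c')
  pos 12: 'a' -> no (next='a')
  pos 13: 'a' -> MATCH (next='c')
Matching positions: [6, 13]
Count: 2

2


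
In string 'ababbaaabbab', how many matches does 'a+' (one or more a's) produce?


Pattern 'a+' matches one or more consecutive a's.
String: 'ababbaaabbab'
Scanning for runs of a:
  Match 1: 'a' (length 1)
  Match 2: 'a' (length 1)
  Match 3: 'aaa' (length 3)
  Match 4: 'a' (length 1)
Total matches: 4

4


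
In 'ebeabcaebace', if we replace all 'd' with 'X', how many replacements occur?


re.sub('d', 'X', text) replaces every occurrence of 'd' with 'X'.
Text: 'ebeabcaebace'
Scanning for 'd':
Total replacements: 0

0


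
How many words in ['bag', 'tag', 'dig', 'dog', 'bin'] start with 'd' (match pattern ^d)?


Pattern ^d anchors to start of word. Check which words begin with 'd':
  'bag' -> no
  'tag' -> no
  'dig' -> MATCH (starts with 'd')
  'dog' -> MATCH (starts with 'd')
  'bin' -> no
Matching words: ['dig', 'dog']
Count: 2

2


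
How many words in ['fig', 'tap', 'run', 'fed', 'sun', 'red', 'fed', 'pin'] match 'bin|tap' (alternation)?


Alternation 'bin|tap' matches either 'bin' or 'tap'.
Checking each word:
  'fig' -> no
  'tap' -> MATCH
  'run' -> no
  'fed' -> no
  'sun' -> no
  'red' -> no
  'fed' -> no
  'pin' -> no
Matches: ['tap']
Count: 1

1


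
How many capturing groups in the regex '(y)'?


To count capturing groups, count each '(' that starts a group.
Pattern: '(y)'
Walking through the pattern:
  Position 0: '(' -> group #1
Total capturing groups: 1

1


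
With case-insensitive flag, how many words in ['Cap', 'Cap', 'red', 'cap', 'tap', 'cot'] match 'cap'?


Case-insensitive matching: compare each word's lowercase form to 'cap'.
  'Cap' -> lower='cap' -> MATCH
  'Cap' -> lower='cap' -> MATCH
  'red' -> lower='red' -> no
  'cap' -> lower='cap' -> MATCH
  'tap' -> lower='tap' -> no
  'cot' -> lower='cot' -> no
Matches: ['Cap', 'Cap', 'cap']
Count: 3

3


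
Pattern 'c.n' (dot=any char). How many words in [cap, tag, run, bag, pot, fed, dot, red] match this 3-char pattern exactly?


Pattern 'c.n' means: starts with 'c', any single char, ends with 'n'.
Checking each word (must be exactly 3 chars):
  'cap' (len=3): no
  'tag' (len=3): no
  'run' (len=3): no
  'bag' (len=3): no
  'pot' (len=3): no
  'fed' (len=3): no
  'dot' (len=3): no
  'red' (len=3): no
Matching words: []
Total: 0

0


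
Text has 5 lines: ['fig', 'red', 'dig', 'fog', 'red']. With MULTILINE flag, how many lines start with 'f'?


With MULTILINE flag, ^ matches the start of each line.
Lines: ['fig', 'red', 'dig', 'fog', 'red']
Checking which lines start with 'f':
  Line 1: 'fig' -> MATCH
  Line 2: 'red' -> no
  Line 3: 'dig' -> no
  Line 4: 'fog' -> MATCH
  Line 5: 'red' -> no
Matching lines: ['fig', 'fog']
Count: 2

2


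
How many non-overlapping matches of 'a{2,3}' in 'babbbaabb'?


Pattern 'a{2,3}' matches between 2 and 3 consecutive a's (greedy).
String: 'babbbaabb'
Finding runs of a's and applying greedy matching:
  Run at pos 1: 'a' (length 1)
  Run at pos 5: 'aa' (length 2)
Matches: ['aa']
Count: 1

1


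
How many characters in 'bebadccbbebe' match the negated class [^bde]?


Negated class [^bde] matches any char NOT in {b, d, e}
Scanning 'bebadccbbebe':
  pos 0: 'b' -> no (excluded)
  pos 1: 'e' -> no (excluded)
  pos 2: 'b' -> no (excluded)
  pos 3: 'a' -> MATCH
  pos 4: 'd' -> no (excluded)
  pos 5: 'c' -> MATCH
  pos 6: 'c' -> MATCH
  pos 7: 'b' -> no (excluded)
  pos 8: 'b' -> no (excluded)
  pos 9: 'e' -> no (excluded)
  pos 10: 'b' -> no (excluded)
  pos 11: 'e' -> no (excluded)
Total matches: 3

3


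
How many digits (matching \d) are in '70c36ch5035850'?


\d matches any digit 0-9.
Scanning '70c36ch5035850':
  pos 0: '7' -> DIGIT
  pos 1: '0' -> DIGIT
  pos 3: '3' -> DIGIT
  pos 4: '6' -> DIGIT
  pos 7: '5' -> DIGIT
  pos 8: '0' -> DIGIT
  pos 9: '3' -> DIGIT
  pos 10: '5' -> DIGIT
  pos 11: '8' -> DIGIT
  pos 12: '5' -> DIGIT
  pos 13: '0' -> DIGIT
Digits found: ['7', '0', '3', '6', '5', '0', '3', '5', '8', '5', '0']
Total: 11

11


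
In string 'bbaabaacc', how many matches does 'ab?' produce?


Pattern 'ab?' matches 'a' optionally followed by 'b'.
String: 'bbaabaacc'
Scanning left to right for 'a' then checking next char:
  Match 1: 'a' (a not followed by b)
  Match 2: 'ab' (a followed by b)
  Match 3: 'a' (a not followed by b)
  Match 4: 'a' (a not followed by b)
Total matches: 4

4


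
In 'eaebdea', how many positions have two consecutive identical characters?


Looking for consecutive identical characters in 'eaebdea':
  pos 0-1: 'e' vs 'a' -> different
  pos 1-2: 'a' vs 'e' -> different
  pos 2-3: 'e' vs 'b' -> different
  pos 3-4: 'b' vs 'd' -> different
  pos 4-5: 'd' vs 'e' -> different
  pos 5-6: 'e' vs 'a' -> different
Consecutive identical pairs: []
Count: 0

0


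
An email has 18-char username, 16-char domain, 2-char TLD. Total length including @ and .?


An email address has format: username@domain.tld
Username length: 18
'@' character: 1
Domain length: 16
'.' character: 1
TLD length: 2
Total = 18 + 1 + 16 + 1 + 2 = 38

38


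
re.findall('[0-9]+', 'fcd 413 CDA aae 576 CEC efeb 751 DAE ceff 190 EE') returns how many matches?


Pattern '[0-9]+' finds one or more digits.
Text: 'fcd 413 CDA aae 576 CEC efeb 751 DAE ceff 190 EE'
Scanning for matches:
  Match 1: '413'
  Match 2: '576'
  Match 3: '751'
  Match 4: '190'
Total matches: 4

4


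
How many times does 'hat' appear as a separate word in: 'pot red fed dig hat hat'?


Scanning each word for exact match 'hat':
  Word 1: 'pot' -> no
  Word 2: 'red' -> no
  Word 3: 'fed' -> no
  Word 4: 'dig' -> no
  Word 5: 'hat' -> MATCH
  Word 6: 'hat' -> MATCH
Total matches: 2

2


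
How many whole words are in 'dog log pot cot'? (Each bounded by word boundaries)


Word boundaries (\b) mark the start/end of each word.
Text: 'dog log pot cot'
Splitting by whitespace:
  Word 1: 'dog'
  Word 2: 'log'
  Word 3: 'pot'
  Word 4: 'cot'
Total whole words: 4

4


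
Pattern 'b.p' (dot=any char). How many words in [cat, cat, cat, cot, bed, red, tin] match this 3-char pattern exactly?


Pattern 'b.p' means: starts with 'b', any single char, ends with 'p'.
Checking each word (must be exactly 3 chars):
  'cat' (len=3): no
  'cat' (len=3): no
  'cat' (len=3): no
  'cot' (len=3): no
  'bed' (len=3): no
  'red' (len=3): no
  'tin' (len=3): no
Matching words: []
Total: 0

0


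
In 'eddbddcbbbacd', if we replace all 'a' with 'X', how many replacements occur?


re.sub('a', 'X', text) replaces every occurrence of 'a' with 'X'.
Text: 'eddbddcbbbacd'
Scanning for 'a':
  pos 10: 'a' -> replacement #1
Total replacements: 1

1


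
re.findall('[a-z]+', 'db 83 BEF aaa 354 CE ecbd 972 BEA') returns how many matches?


Pattern '[a-z]+' finds one or more lowercase letters.
Text: 'db 83 BEF aaa 354 CE ecbd 972 BEA'
Scanning for matches:
  Match 1: 'db'
  Match 2: 'aaa'
  Match 3: 'ecbd'
Total matches: 3

3


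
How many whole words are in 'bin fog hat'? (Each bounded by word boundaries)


Word boundaries (\b) mark the start/end of each word.
Text: 'bin fog hat'
Splitting by whitespace:
  Word 1: 'bin'
  Word 2: 'fog'
  Word 3: 'hat'
Total whole words: 3

3


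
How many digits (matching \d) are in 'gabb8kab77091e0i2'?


\d matches any digit 0-9.
Scanning 'gabb8kab77091e0i2':
  pos 4: '8' -> DIGIT
  pos 8: '7' -> DIGIT
  pos 9: '7' -> DIGIT
  pos 10: '0' -> DIGIT
  pos 11: '9' -> DIGIT
  pos 12: '1' -> DIGIT
  pos 14: '0' -> DIGIT
  pos 16: '2' -> DIGIT
Digits found: ['8', '7', '7', '0', '9', '1', '0', '2']
Total: 8

8


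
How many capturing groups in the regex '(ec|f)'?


To count capturing groups, count each '(' that starts a group.
Pattern: '(ec|f)'
Walking through the pattern:
  Position 0: '(' -> group #1
Total capturing groups: 1

1


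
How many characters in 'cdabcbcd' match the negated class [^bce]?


Negated class [^bce] matches any char NOT in {b, c, e}
Scanning 'cdabcbcd':
  pos 0: 'c' -> no (excluded)
  pos 1: 'd' -> MATCH
  pos 2: 'a' -> MATCH
  pos 3: 'b' -> no (excluded)
  pos 4: 'c' -> no (excluded)
  pos 5: 'b' -> no (excluded)
  pos 6: 'c' -> no (excluded)
  pos 7: 'd' -> MATCH
Total matches: 3

3


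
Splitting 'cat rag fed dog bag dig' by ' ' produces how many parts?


Splitting by ' ' breaks the string at each occurrence of the separator.
Text: 'cat rag fed dog bag dig'
Parts after split:
  Part 1: 'cat'
  Part 2: 'rag'
  Part 3: 'fed'
  Part 4: 'dog'
  Part 5: 'bag'
  Part 6: 'dig'
Total parts: 6

6


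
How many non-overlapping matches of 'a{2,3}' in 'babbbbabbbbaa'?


Pattern 'a{2,3}' matches between 2 and 3 consecutive a's (greedy).
String: 'babbbbabbbbaa'
Finding runs of a's and applying greedy matching:
  Run at pos 1: 'a' (length 1)
  Run at pos 6: 'a' (length 1)
  Run at pos 11: 'aa' (length 2)
Matches: ['aa']
Count: 1

1


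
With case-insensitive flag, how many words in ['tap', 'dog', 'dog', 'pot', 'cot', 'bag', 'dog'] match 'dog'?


Case-insensitive matching: compare each word's lowercase form to 'dog'.
  'tap' -> lower='tap' -> no
  'dog' -> lower='dog' -> MATCH
  'dog' -> lower='dog' -> MATCH
  'pot' -> lower='pot' -> no
  'cot' -> lower='cot' -> no
  'bag' -> lower='bag' -> no
  'dog' -> lower='dog' -> MATCH
Matches: ['dog', 'dog', 'dog']
Count: 3

3


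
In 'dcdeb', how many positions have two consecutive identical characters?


Looking for consecutive identical characters in 'dcdeb':
  pos 0-1: 'd' vs 'c' -> different
  pos 1-2: 'c' vs 'd' -> different
  pos 2-3: 'd' vs 'e' -> different
  pos 3-4: 'e' vs 'b' -> different
Consecutive identical pairs: []
Count: 0

0


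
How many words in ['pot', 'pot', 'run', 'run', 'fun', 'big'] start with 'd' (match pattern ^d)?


Pattern ^d anchors to start of word. Check which words begin with 'd':
  'pot' -> no
  'pot' -> no
  'run' -> no
  'run' -> no
  'fun' -> no
  'big' -> no
Matching words: []
Count: 0

0


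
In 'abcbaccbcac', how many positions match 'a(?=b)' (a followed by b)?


Lookahead 'a(?=b)' matches 'a' only when followed by 'b'.
String: 'abcbaccbcac'
Checking each position where char is 'a':
  pos 0: 'a' -> MATCH (next='b')
  pos 4: 'a' -> no (next='c')
  pos 9: 'a' -> no (next='c')
Matching positions: [0]
Count: 1

1


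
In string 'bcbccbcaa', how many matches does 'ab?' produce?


Pattern 'ab?' matches 'a' optionally followed by 'b'.
String: 'bcbccbcaa'
Scanning left to right for 'a' then checking next char:
  Match 1: 'a' (a not followed by b)
  Match 2: 'a' (a not followed by b)
Total matches: 2

2


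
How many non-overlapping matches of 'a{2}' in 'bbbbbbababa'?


Pattern 'a{2}' matches exactly 2 consecutive a's (greedy, non-overlapping).
String: 'bbbbbbababa'
Scanning for runs of a's:
  Run at pos 6: 'a' (length 1) -> 0 match(es)
  Run at pos 8: 'a' (length 1) -> 0 match(es)
  Run at pos 10: 'a' (length 1) -> 0 match(es)
Matches found: []
Total: 0

0


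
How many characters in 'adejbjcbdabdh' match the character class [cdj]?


Character class [cdj] matches any of: {c, d, j}
Scanning string 'adejbjcbdabdh' character by character:
  pos 0: 'a' -> no
  pos 1: 'd' -> MATCH
  pos 2: 'e' -> no
  pos 3: 'j' -> MATCH
  pos 4: 'b' -> no
  pos 5: 'j' -> MATCH
  pos 6: 'c' -> MATCH
  pos 7: 'b' -> no
  pos 8: 'd' -> MATCH
  pos 9: 'a' -> no
  pos 10: 'b' -> no
  pos 11: 'd' -> MATCH
  pos 12: 'h' -> no
Total matches: 6

6


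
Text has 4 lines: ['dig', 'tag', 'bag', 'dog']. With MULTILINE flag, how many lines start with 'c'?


With MULTILINE flag, ^ matches the start of each line.
Lines: ['dig', 'tag', 'bag', 'dog']
Checking which lines start with 'c':
  Line 1: 'dig' -> no
  Line 2: 'tag' -> no
  Line 3: 'bag' -> no
  Line 4: 'dog' -> no
Matching lines: []
Count: 0

0


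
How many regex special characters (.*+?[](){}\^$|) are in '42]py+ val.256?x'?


Regex special characters are: . * + ? [ ] ( ) { } \ ^ $ |
Scanning '42]py+ val.256?x':
  pos 2: ']' -> SPECIAL
  pos 5: '+' -> SPECIAL
  pos 10: '.' -> SPECIAL
  pos 14: '?' -> SPECIAL
Special chars found: [']', '+', '.', '?']
Total: 4

4


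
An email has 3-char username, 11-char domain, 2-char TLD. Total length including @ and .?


An email address has format: username@domain.tld
Username length: 3
'@' character: 1
Domain length: 11
'.' character: 1
TLD length: 2
Total = 3 + 1 + 11 + 1 + 2 = 18

18


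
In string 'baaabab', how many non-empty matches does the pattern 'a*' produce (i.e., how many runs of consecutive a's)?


Pattern 'a*' matches zero or more a's. We want non-empty runs of consecutive a's.
String: 'baaabab'
Walking through the string to find runs of a's:
  Run 1: positions 1-3 -> 'aaa'
  Run 2: positions 5-5 -> 'a'
Non-empty runs found: ['aaa', 'a']
Count: 2

2


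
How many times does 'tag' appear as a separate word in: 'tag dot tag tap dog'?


Scanning each word for exact match 'tag':
  Word 1: 'tag' -> MATCH
  Word 2: 'dot' -> no
  Word 3: 'tag' -> MATCH
  Word 4: 'tap' -> no
  Word 5: 'dog' -> no
Total matches: 2

2


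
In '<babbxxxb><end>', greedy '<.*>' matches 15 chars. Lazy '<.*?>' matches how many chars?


Greedy '<.*>' tries to match as MUCH as possible.
Lazy '<.*?>' tries to match as LITTLE as possible.

String: '<babbxxxb><end>'
Greedy '<.*>' starts at first '<' and extends to the LAST '>': '<babbxxxb><end>' (15 chars)
Lazy '<.*?>' starts at first '<' and stops at the FIRST '>': '<babbxxxb>' (10 chars)

10


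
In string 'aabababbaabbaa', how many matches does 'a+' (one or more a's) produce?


Pattern 'a+' matches one or more consecutive a's.
String: 'aabababbaabbaa'
Scanning for runs of a:
  Match 1: 'aa' (length 2)
  Match 2: 'a' (length 1)
  Match 3: 'a' (length 1)
  Match 4: 'aa' (length 2)
  Match 5: 'aa' (length 2)
Total matches: 5

5


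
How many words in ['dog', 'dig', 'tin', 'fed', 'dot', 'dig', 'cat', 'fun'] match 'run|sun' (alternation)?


Alternation 'run|sun' matches either 'run' or 'sun'.
Checking each word:
  'dog' -> no
  'dig' -> no
  'tin' -> no
  'fed' -> no
  'dot' -> no
  'dig' -> no
  'cat' -> no
  'fun' -> no
Matches: []
Count: 0

0


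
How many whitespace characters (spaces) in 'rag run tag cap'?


\s matches whitespace characters (spaces, tabs, etc.).
Text: 'rag run tag cap'
This text has 4 words separated by spaces.
Number of spaces = number of words - 1 = 4 - 1 = 3

3


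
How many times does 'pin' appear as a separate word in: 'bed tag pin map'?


Scanning each word for exact match 'pin':
  Word 1: 'bed' -> no
  Word 2: 'tag' -> no
  Word 3: 'pin' -> MATCH
  Word 4: 'map' -> no
Total matches: 1

1


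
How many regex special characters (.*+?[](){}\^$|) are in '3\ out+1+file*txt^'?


Regex special characters are: . * + ? [ ] ( ) { } \ ^ $ |
Scanning '3\ out+1+file*txt^':
  pos 1: '\' -> SPECIAL
  pos 6: '+' -> SPECIAL
  pos 8: '+' -> SPECIAL
  pos 13: '*' -> SPECIAL
  pos 17: '^' -> SPECIAL
Special chars found: ['\\', '+', '+', '*', '^']
Total: 5

5


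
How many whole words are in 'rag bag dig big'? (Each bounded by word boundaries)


Word boundaries (\b) mark the start/end of each word.
Text: 'rag bag dig big'
Splitting by whitespace:
  Word 1: 'rag'
  Word 2: 'bag'
  Word 3: 'dig'
  Word 4: 'big'
Total whole words: 4

4


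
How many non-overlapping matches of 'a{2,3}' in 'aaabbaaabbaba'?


Pattern 'a{2,3}' matches between 2 and 3 consecutive a's (greedy).
String: 'aaabbaaabbaba'
Finding runs of a's and applying greedy matching:
  Run at pos 0: 'aaa' (length 3)
  Run at pos 5: 'aaa' (length 3)
  Run at pos 10: 'a' (length 1)
  Run at pos 12: 'a' (length 1)
Matches: ['aaa', 'aaa']
Count: 2

2


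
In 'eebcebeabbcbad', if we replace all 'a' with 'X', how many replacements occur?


re.sub('a', 'X', text) replaces every occurrence of 'a' with 'X'.
Text: 'eebcebeabbcbad'
Scanning for 'a':
  pos 7: 'a' -> replacement #1
  pos 12: 'a' -> replacement #2
Total replacements: 2

2


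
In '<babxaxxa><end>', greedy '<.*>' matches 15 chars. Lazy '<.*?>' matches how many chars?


Greedy '<.*>' tries to match as MUCH as possible.
Lazy '<.*?>' tries to match as LITTLE as possible.

String: '<babxaxxa><end>'
Greedy '<.*>' starts at first '<' and extends to the LAST '>': '<babxaxxa><end>' (15 chars)
Lazy '<.*?>' starts at first '<' and stops at the FIRST '>': '<babxaxxa>' (10 chars)

10


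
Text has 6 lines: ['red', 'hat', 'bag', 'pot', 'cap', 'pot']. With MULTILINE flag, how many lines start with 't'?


With MULTILINE flag, ^ matches the start of each line.
Lines: ['red', 'hat', 'bag', 'pot', 'cap', 'pot']
Checking which lines start with 't':
  Line 1: 'red' -> no
  Line 2: 'hat' -> no
  Line 3: 'bag' -> no
  Line 4: 'pot' -> no
  Line 5: 'cap' -> no
  Line 6: 'pot' -> no
Matching lines: []
Count: 0

0


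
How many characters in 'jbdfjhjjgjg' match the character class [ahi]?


Character class [ahi] matches any of: {a, h, i}
Scanning string 'jbdfjhjjgjg' character by character:
  pos 0: 'j' -> no
  pos 1: 'b' -> no
  pos 2: 'd' -> no
  pos 3: 'f' -> no
  pos 4: 'j' -> no
  pos 5: 'h' -> MATCH
  pos 6: 'j' -> no
  pos 7: 'j' -> no
  pos 8: 'g' -> no
  pos 9: 'j' -> no
  pos 10: 'g' -> no
Total matches: 1

1


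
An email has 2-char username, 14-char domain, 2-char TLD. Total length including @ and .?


An email address has format: username@domain.tld
Username length: 2
'@' character: 1
Domain length: 14
'.' character: 1
TLD length: 2
Total = 2 + 1 + 14 + 1 + 2 = 20

20


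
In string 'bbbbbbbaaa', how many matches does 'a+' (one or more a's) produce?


Pattern 'a+' matches one or more consecutive a's.
String: 'bbbbbbbaaa'
Scanning for runs of a:
  Match 1: 'aaa' (length 3)
Total matches: 1

1


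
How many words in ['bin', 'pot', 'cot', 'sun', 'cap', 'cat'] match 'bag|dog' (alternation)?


Alternation 'bag|dog' matches either 'bag' or 'dog'.
Checking each word:
  'bin' -> no
  'pot' -> no
  'cot' -> no
  'sun' -> no
  'cap' -> no
  'cat' -> no
Matches: []
Count: 0

0


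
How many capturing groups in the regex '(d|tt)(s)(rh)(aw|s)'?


To count capturing groups, count each '(' that starts a group.
Pattern: '(d|tt)(s)(rh)(aw|s)'
Walking through the pattern:
  Position 0: '(' -> group #1
  Position 6: '(' -> group #2
  Position 9: '(' -> group #3
  Position 13: '(' -> group #4
Total capturing groups: 4

4


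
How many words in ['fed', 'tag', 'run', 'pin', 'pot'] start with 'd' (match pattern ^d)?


Pattern ^d anchors to start of word. Check which words begin with 'd':
  'fed' -> no
  'tag' -> no
  'run' -> no
  'pin' -> no
  'pot' -> no
Matching words: []
Count: 0

0


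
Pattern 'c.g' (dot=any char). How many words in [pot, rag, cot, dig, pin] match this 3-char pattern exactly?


Pattern 'c.g' means: starts with 'c', any single char, ends with 'g'.
Checking each word (must be exactly 3 chars):
  'pot' (len=3): no
  'rag' (len=3): no
  'cot' (len=3): no
  'dig' (len=3): no
  'pin' (len=3): no
Matching words: []
Total: 0

0


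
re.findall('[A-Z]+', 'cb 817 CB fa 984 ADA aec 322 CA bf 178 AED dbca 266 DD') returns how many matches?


Pattern '[A-Z]+' finds one or more uppercase letters.
Text: 'cb 817 CB fa 984 ADA aec 322 CA bf 178 AED dbca 266 DD'
Scanning for matches:
  Match 1: 'CB'
  Match 2: 'ADA'
  Match 3: 'CA'
  Match 4: 'AED'
  Match 5: 'DD'
Total matches: 5

5


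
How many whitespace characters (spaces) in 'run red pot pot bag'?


\s matches whitespace characters (spaces, tabs, etc.).
Text: 'run red pot pot bag'
This text has 5 words separated by spaces.
Number of spaces = number of words - 1 = 5 - 1 = 4

4


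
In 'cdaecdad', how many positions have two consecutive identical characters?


Looking for consecutive identical characters in 'cdaecdad':
  pos 0-1: 'c' vs 'd' -> different
  pos 1-2: 'd' vs 'a' -> different
  pos 2-3: 'a' vs 'e' -> different
  pos 3-4: 'e' vs 'c' -> different
  pos 4-5: 'c' vs 'd' -> different
  pos 5-6: 'd' vs 'a' -> different
  pos 6-7: 'a' vs 'd' -> different
Consecutive identical pairs: []
Count: 0

0


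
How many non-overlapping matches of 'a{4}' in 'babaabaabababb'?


Pattern 'a{4}' matches exactly 4 consecutive a's (greedy, non-overlapping).
String: 'babaabaabababb'
Scanning for runs of a's:
  Run at pos 1: 'a' (length 1) -> 0 match(es)
  Run at pos 3: 'aa' (length 2) -> 0 match(es)
  Run at pos 6: 'aa' (length 2) -> 0 match(es)
  Run at pos 9: 'a' (length 1) -> 0 match(es)
  Run at pos 11: 'a' (length 1) -> 0 match(es)
Matches found: []
Total: 0

0


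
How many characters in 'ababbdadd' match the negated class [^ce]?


Negated class [^ce] matches any char NOT in {c, e}
Scanning 'ababbdadd':
  pos 0: 'a' -> MATCH
  pos 1: 'b' -> MATCH
  pos 2: 'a' -> MATCH
  pos 3: 'b' -> MATCH
  pos 4: 'b' -> MATCH
  pos 5: 'd' -> MATCH
  pos 6: 'a' -> MATCH
  pos 7: 'd' -> MATCH
  pos 8: 'd' -> MATCH
Total matches: 9

9


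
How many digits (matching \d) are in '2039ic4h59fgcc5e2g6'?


\d matches any digit 0-9.
Scanning '2039ic4h59fgcc5e2g6':
  pos 0: '2' -> DIGIT
  pos 1: '0' -> DIGIT
  pos 2: '3' -> DIGIT
  pos 3: '9' -> DIGIT
  pos 6: '4' -> DIGIT
  pos 8: '5' -> DIGIT
  pos 9: '9' -> DIGIT
  pos 14: '5' -> DIGIT
  pos 16: '2' -> DIGIT
  pos 18: '6' -> DIGIT
Digits found: ['2', '0', '3', '9', '4', '5', '9', '5', '2', '6']
Total: 10

10


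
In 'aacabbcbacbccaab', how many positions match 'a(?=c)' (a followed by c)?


Lookahead 'a(?=c)' matches 'a' only when followed by 'c'.
String: 'aacabbcbacbccaab'
Checking each position where char is 'a':
  pos 0: 'a' -> no (next='a')
  pos 1: 'a' -> MATCH (next='c')
  pos 3: 'a' -> no (next='b')
  pos 8: 'a' -> MATCH (next='c')
  pos 13: 'a' -> no (next='a')
  pos 14: 'a' -> no (next='b')
Matching positions: [1, 8]
Count: 2

2


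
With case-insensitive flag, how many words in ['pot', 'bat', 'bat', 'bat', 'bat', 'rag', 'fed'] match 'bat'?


Case-insensitive matching: compare each word's lowercase form to 'bat'.
  'pot' -> lower='pot' -> no
  'bat' -> lower='bat' -> MATCH
  'bat' -> lower='bat' -> MATCH
  'bat' -> lower='bat' -> MATCH
  'bat' -> lower='bat' -> MATCH
  'rag' -> lower='rag' -> no
  'fed' -> lower='fed' -> no
Matches: ['bat', 'bat', 'bat', 'bat']
Count: 4

4


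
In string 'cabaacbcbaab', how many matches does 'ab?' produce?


Pattern 'ab?' matches 'a' optionally followed by 'b'.
String: 'cabaacbcbaab'
Scanning left to right for 'a' then checking next char:
  Match 1: 'ab' (a followed by b)
  Match 2: 'a' (a not followed by b)
  Match 3: 'a' (a not followed by b)
  Match 4: 'a' (a not followed by b)
  Match 5: 'ab' (a followed by b)
Total matches: 5

5


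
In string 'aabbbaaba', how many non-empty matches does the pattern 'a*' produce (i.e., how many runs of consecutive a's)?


Pattern 'a*' matches zero or more a's. We want non-empty runs of consecutive a's.
String: 'aabbbaaba'
Walking through the string to find runs of a's:
  Run 1: positions 0-1 -> 'aa'
  Run 2: positions 5-6 -> 'aa'
  Run 3: positions 8-8 -> 'a'
Non-empty runs found: ['aa', 'aa', 'a']
Count: 3

3


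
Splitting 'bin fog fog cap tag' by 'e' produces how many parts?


Splitting by 'e' breaks the string at each occurrence of the separator.
Text: 'bin fog fog cap tag'
Parts after split:
  Part 1: 'bin fog fog cap tag'
Total parts: 1

1


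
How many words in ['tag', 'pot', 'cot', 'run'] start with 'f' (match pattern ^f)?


Pattern ^f anchors to start of word. Check which words begin with 'f':
  'tag' -> no
  'pot' -> no
  'cot' -> no
  'run' -> no
Matching words: []
Count: 0

0


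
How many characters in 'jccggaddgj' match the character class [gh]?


Character class [gh] matches any of: {g, h}
Scanning string 'jccggaddgj' character by character:
  pos 0: 'j' -> no
  pos 1: 'c' -> no
  pos 2: 'c' -> no
  pos 3: 'g' -> MATCH
  pos 4: 'g' -> MATCH
  pos 5: 'a' -> no
  pos 6: 'd' -> no
  pos 7: 'd' -> no
  pos 8: 'g' -> MATCH
  pos 9: 'j' -> no
Total matches: 3

3


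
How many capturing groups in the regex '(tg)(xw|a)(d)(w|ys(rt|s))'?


To count capturing groups, count each '(' that starts a group.
Pattern: '(tg)(xw|a)(d)(w|ys(rt|s))'
Walking through the pattern:
  Position 0: '(' -> group #1
  Position 4: '(' -> group #2
  Position 10: '(' -> group #3
  Position 13: '(' -> group #4
  Position 18: '(' -> group #5
Total capturing groups: 5

5


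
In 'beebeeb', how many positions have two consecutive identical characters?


Looking for consecutive identical characters in 'beebeeb':
  pos 0-1: 'b' vs 'e' -> different
  pos 1-2: 'e' vs 'e' -> MATCH ('ee')
  pos 2-3: 'e' vs 'b' -> different
  pos 3-4: 'b' vs 'e' -> different
  pos 4-5: 'e' vs 'e' -> MATCH ('ee')
  pos 5-6: 'e' vs 'b' -> different
Consecutive identical pairs: ['ee', 'ee']
Count: 2

2


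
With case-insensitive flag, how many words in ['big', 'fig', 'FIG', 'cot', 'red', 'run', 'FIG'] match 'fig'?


Case-insensitive matching: compare each word's lowercase form to 'fig'.
  'big' -> lower='big' -> no
  'fig' -> lower='fig' -> MATCH
  'FIG' -> lower='fig' -> MATCH
  'cot' -> lower='cot' -> no
  'red' -> lower='red' -> no
  'run' -> lower='run' -> no
  'FIG' -> lower='fig' -> MATCH
Matches: ['fig', 'FIG', 'FIG']
Count: 3

3


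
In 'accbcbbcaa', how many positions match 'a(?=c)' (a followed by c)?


Lookahead 'a(?=c)' matches 'a' only when followed by 'c'.
String: 'accbcbbcaa'
Checking each position where char is 'a':
  pos 0: 'a' -> MATCH (next='c')
  pos 8: 'a' -> no (next='a')
Matching positions: [0]
Count: 1

1


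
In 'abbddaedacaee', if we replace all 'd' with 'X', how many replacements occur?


re.sub('d', 'X', text) replaces every occurrence of 'd' with 'X'.
Text: 'abbddaedacaee'
Scanning for 'd':
  pos 3: 'd' -> replacement #1
  pos 4: 'd' -> replacement #2
  pos 7: 'd' -> replacement #3
Total replacements: 3

3


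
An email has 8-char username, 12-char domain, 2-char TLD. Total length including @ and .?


An email address has format: username@domain.tld
Username length: 8
'@' character: 1
Domain length: 12
'.' character: 1
TLD length: 2
Total = 8 + 1 + 12 + 1 + 2 = 24

24


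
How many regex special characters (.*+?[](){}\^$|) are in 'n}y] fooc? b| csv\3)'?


Regex special characters are: . * + ? [ ] ( ) { } \ ^ $ |
Scanning 'n}y] fooc? b| csv\3)':
  pos 1: '}' -> SPECIAL
  pos 3: ']' -> SPECIAL
  pos 9: '?' -> SPECIAL
  pos 12: '|' -> SPECIAL
  pos 17: '\' -> SPECIAL
  pos 19: ')' -> SPECIAL
Special chars found: ['}', ']', '?', '|', '\\', ')']
Total: 6

6


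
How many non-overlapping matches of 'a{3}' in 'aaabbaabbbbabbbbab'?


Pattern 'a{3}' matches exactly 3 consecutive a's (greedy, non-overlapping).
String: 'aaabbaabbbbabbbbab'
Scanning for runs of a's:
  Run at pos 0: 'aaa' (length 3) -> 1 match(es)
  Run at pos 5: 'aa' (length 2) -> 0 match(es)
  Run at pos 11: 'a' (length 1) -> 0 match(es)
  Run at pos 16: 'a' (length 1) -> 0 match(es)
Matches found: ['aaa']
Total: 1

1


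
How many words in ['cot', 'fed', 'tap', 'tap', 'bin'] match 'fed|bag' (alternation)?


Alternation 'fed|bag' matches either 'fed' or 'bag'.
Checking each word:
  'cot' -> no
  'fed' -> MATCH
  'tap' -> no
  'tap' -> no
  'bin' -> no
Matches: ['fed']
Count: 1

1


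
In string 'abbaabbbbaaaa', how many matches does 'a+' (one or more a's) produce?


Pattern 'a+' matches one or more consecutive a's.
String: 'abbaabbbbaaaa'
Scanning for runs of a:
  Match 1: 'a' (length 1)
  Match 2: 'aa' (length 2)
  Match 3: 'aaaa' (length 4)
Total matches: 3

3


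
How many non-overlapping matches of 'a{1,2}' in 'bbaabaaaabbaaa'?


Pattern 'a{1,2}' matches between 1 and 2 consecutive a's (greedy).
String: 'bbaabaaaabbaaa'
Finding runs of a's and applying greedy matching:
  Run at pos 2: 'aa' (length 2)
  Run at pos 5: 'aaaa' (length 4)
  Run at pos 11: 'aaa' (length 3)
Matches: ['aa', 'aa', 'aa', 'aa', 'a']
Count: 5

5


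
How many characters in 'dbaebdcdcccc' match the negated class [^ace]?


Negated class [^ace] matches any char NOT in {a, c, e}
Scanning 'dbaebdcdcccc':
  pos 0: 'd' -> MATCH
  pos 1: 'b' -> MATCH
  pos 2: 'a' -> no (excluded)
  pos 3: 'e' -> no (excluded)
  pos 4: 'b' -> MATCH
  pos 5: 'd' -> MATCH
  pos 6: 'c' -> no (excluded)
  pos 7: 'd' -> MATCH
  pos 8: 'c' -> no (excluded)
  pos 9: 'c' -> no (excluded)
  pos 10: 'c' -> no (excluded)
  pos 11: 'c' -> no (excluded)
Total matches: 5

5


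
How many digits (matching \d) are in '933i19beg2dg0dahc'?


\d matches any digit 0-9.
Scanning '933i19beg2dg0dahc':
  pos 0: '9' -> DIGIT
  pos 1: '3' -> DIGIT
  pos 2: '3' -> DIGIT
  pos 4: '1' -> DIGIT
  pos 5: '9' -> DIGIT
  pos 9: '2' -> DIGIT
  pos 12: '0' -> DIGIT
Digits found: ['9', '3', '3', '1', '9', '2', '0']
Total: 7

7


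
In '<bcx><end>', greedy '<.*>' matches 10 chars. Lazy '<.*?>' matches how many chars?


Greedy '<.*>' tries to match as MUCH as possible.
Lazy '<.*?>' tries to match as LITTLE as possible.

String: '<bcx><end>'
Greedy '<.*>' starts at first '<' and extends to the LAST '>': '<bcx><end>' (10 chars)
Lazy '<.*?>' starts at first '<' and stops at the FIRST '>': '<bcx>' (5 chars)

5


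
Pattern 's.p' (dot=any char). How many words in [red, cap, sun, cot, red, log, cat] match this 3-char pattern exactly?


Pattern 's.p' means: starts with 's', any single char, ends with 'p'.
Checking each word (must be exactly 3 chars):
  'red' (len=3): no
  'cap' (len=3): no
  'sun' (len=3): no
  'cot' (len=3): no
  'red' (len=3): no
  'log' (len=3): no
  'cat' (len=3): no
Matching words: []
Total: 0

0


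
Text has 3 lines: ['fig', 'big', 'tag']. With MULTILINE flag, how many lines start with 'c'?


With MULTILINE flag, ^ matches the start of each line.
Lines: ['fig', 'big', 'tag']
Checking which lines start with 'c':
  Line 1: 'fig' -> no
  Line 2: 'big' -> no
  Line 3: 'tag' -> no
Matching lines: []
Count: 0

0


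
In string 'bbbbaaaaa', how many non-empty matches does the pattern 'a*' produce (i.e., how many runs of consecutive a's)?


Pattern 'a*' matches zero or more a's. We want non-empty runs of consecutive a's.
String: 'bbbbaaaaa'
Walking through the string to find runs of a's:
  Run 1: positions 4-8 -> 'aaaaa'
Non-empty runs found: ['aaaaa']
Count: 1

1


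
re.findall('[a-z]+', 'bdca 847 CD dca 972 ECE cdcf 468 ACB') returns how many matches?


Pattern '[a-z]+' finds one or more lowercase letters.
Text: 'bdca 847 CD dca 972 ECE cdcf 468 ACB'
Scanning for matches:
  Match 1: 'bdca'
  Match 2: 'dca'
  Match 3: 'cdcf'
Total matches: 3

3


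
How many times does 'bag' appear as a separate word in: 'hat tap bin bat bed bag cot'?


Scanning each word for exact match 'bag':
  Word 1: 'hat' -> no
  Word 2: 'tap' -> no
  Word 3: 'bin' -> no
  Word 4: 'bat' -> no
  Word 5: 'bed' -> no
  Word 6: 'bag' -> MATCH
  Word 7: 'cot' -> no
Total matches: 1

1


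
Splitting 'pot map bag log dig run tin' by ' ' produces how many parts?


Splitting by ' ' breaks the string at each occurrence of the separator.
Text: 'pot map bag log dig run tin'
Parts after split:
  Part 1: 'pot'
  Part 2: 'map'
  Part 3: 'bag'
  Part 4: 'log'
  Part 5: 'dig'
  Part 6: 'run'
  Part 7: 'tin'
Total parts: 7

7


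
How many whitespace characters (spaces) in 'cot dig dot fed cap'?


\s matches whitespace characters (spaces, tabs, etc.).
Text: 'cot dig dot fed cap'
This text has 5 words separated by spaces.
Number of spaces = number of words - 1 = 5 - 1 = 4

4


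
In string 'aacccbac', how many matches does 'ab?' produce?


Pattern 'ab?' matches 'a' optionally followed by 'b'.
String: 'aacccbac'
Scanning left to right for 'a' then checking next char:
  Match 1: 'a' (a not followed by b)
  Match 2: 'a' (a not followed by b)
  Match 3: 'a' (a not followed by b)
Total matches: 3

3


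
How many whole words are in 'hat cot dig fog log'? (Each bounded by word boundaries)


Word boundaries (\b) mark the start/end of each word.
Text: 'hat cot dig fog log'
Splitting by whitespace:
  Word 1: 'hat'
  Word 2: 'cot'
  Word 3: 'dig'
  Word 4: 'fog'
  Word 5: 'log'
Total whole words: 5

5


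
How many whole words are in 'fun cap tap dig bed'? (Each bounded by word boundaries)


Word boundaries (\b) mark the start/end of each word.
Text: 'fun cap tap dig bed'
Splitting by whitespace:
  Word 1: 'fun'
  Word 2: 'cap'
  Word 3: 'tap'
  Word 4: 'dig'
  Word 5: 'bed'
Total whole words: 5

5


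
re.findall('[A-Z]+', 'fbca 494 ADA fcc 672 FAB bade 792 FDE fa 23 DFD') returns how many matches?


Pattern '[A-Z]+' finds one or more uppercase letters.
Text: 'fbca 494 ADA fcc 672 FAB bade 792 FDE fa 23 DFD'
Scanning for matches:
  Match 1: 'ADA'
  Match 2: 'FAB'
  Match 3: 'FDE'
  Match 4: 'DFD'
Total matches: 4

4


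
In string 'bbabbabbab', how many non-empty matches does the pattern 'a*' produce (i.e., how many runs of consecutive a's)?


Pattern 'a*' matches zero or more a's. We want non-empty runs of consecutive a's.
String: 'bbabbabbab'
Walking through the string to find runs of a's:
  Run 1: positions 2-2 -> 'a'
  Run 2: positions 5-5 -> 'a'
  Run 3: positions 8-8 -> 'a'
Non-empty runs found: ['a', 'a', 'a']
Count: 3

3


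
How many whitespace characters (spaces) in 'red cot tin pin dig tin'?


\s matches whitespace characters (spaces, tabs, etc.).
Text: 'red cot tin pin dig tin'
This text has 6 words separated by spaces.
Number of spaces = number of words - 1 = 6 - 1 = 5

5


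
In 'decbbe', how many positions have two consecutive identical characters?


Looking for consecutive identical characters in 'decbbe':
  pos 0-1: 'd' vs 'e' -> different
  pos 1-2: 'e' vs 'c' -> different
  pos 2-3: 'c' vs 'b' -> different
  pos 3-4: 'b' vs 'b' -> MATCH ('bb')
  pos 4-5: 'b' vs 'e' -> different
Consecutive identical pairs: ['bb']
Count: 1

1


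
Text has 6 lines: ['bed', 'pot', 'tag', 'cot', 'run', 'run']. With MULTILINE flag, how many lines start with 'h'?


With MULTILINE flag, ^ matches the start of each line.
Lines: ['bed', 'pot', 'tag', 'cot', 'run', 'run']
Checking which lines start with 'h':
  Line 1: 'bed' -> no
  Line 2: 'pot' -> no
  Line 3: 'tag' -> no
  Line 4: 'cot' -> no
  Line 5: 'run' -> no
  Line 6: 'run' -> no
Matching lines: []
Count: 0

0


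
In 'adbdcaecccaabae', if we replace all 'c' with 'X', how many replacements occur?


re.sub('c', 'X', text) replaces every occurrence of 'c' with 'X'.
Text: 'adbdcaecccaabae'
Scanning for 'c':
  pos 4: 'c' -> replacement #1
  pos 7: 'c' -> replacement #2
  pos 8: 'c' -> replacement #3
  pos 9: 'c' -> replacement #4
Total replacements: 4

4


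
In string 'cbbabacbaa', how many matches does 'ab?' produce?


Pattern 'ab?' matches 'a' optionally followed by 'b'.
String: 'cbbabacbaa'
Scanning left to right for 'a' then checking next char:
  Match 1: 'ab' (a followed by b)
  Match 2: 'a' (a not followed by b)
  Match 3: 'a' (a not followed by b)
  Match 4: 'a' (a not followed by b)
Total matches: 4

4


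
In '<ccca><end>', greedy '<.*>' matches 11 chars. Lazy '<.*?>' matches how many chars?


Greedy '<.*>' tries to match as MUCH as possible.
Lazy '<.*?>' tries to match as LITTLE as possible.

String: '<ccca><end>'
Greedy '<.*>' starts at first '<' and extends to the LAST '>': '<ccca><end>' (11 chars)
Lazy '<.*?>' starts at first '<' and stops at the FIRST '>': '<ccca>' (6 chars)

6


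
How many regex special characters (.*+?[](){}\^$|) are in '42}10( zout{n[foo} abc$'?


Regex special characters are: . * + ? [ ] ( ) { } \ ^ $ |
Scanning '42}10( zout{n[foo} abc$':
  pos 2: '}' -> SPECIAL
  pos 5: '(' -> SPECIAL
  pos 11: '{' -> SPECIAL
  pos 13: '[' -> SPECIAL
  pos 17: '}' -> SPECIAL
  pos 22: '$' -> SPECIAL
Special chars found: ['}', '(', '{', '[', '}', '$']
Total: 6

6


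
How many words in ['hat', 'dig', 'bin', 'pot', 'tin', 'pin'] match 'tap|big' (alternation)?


Alternation 'tap|big' matches either 'tap' or 'big'.
Checking each word:
  'hat' -> no
  'dig' -> no
  'bin' -> no
  'pot' -> no
  'tin' -> no
  'pin' -> no
Matches: []
Count: 0

0


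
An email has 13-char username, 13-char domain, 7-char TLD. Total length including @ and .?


An email address has format: username@domain.tld
Username length: 13
'@' character: 1
Domain length: 13
'.' character: 1
TLD length: 7
Total = 13 + 1 + 13 + 1 + 7 = 35

35


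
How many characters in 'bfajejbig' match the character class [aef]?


Character class [aef] matches any of: {a, e, f}
Scanning string 'bfajejbig' character by character:
  pos 0: 'b' -> no
  pos 1: 'f' -> MATCH
  pos 2: 'a' -> MATCH
  pos 3: 'j' -> no
  pos 4: 'e' -> MATCH
  pos 5: 'j' -> no
  pos 6: 'b' -> no
  pos 7: 'i' -> no
  pos 8: 'g' -> no
Total matches: 3

3


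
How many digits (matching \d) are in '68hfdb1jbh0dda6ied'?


\d matches any digit 0-9.
Scanning '68hfdb1jbh0dda6ied':
  pos 0: '6' -> DIGIT
  pos 1: '8' -> DIGIT
  pos 6: '1' -> DIGIT
  pos 10: '0' -> DIGIT
  pos 14: '6' -> DIGIT
Digits found: ['6', '8', '1', '0', '6']
Total: 5

5


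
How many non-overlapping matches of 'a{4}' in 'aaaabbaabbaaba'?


Pattern 'a{4}' matches exactly 4 consecutive a's (greedy, non-overlapping).
String: 'aaaabbaabbaaba'
Scanning for runs of a's:
  Run at pos 0: 'aaaa' (length 4) -> 1 match(es)
  Run at pos 6: 'aa' (length 2) -> 0 match(es)
  Run at pos 10: 'aa' (length 2) -> 0 match(es)
  Run at pos 13: 'a' (length 1) -> 0 match(es)
Matches found: ['aaaa']
Total: 1

1


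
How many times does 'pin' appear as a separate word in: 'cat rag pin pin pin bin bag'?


Scanning each word for exact match 'pin':
  Word 1: 'cat' -> no
  Word 2: 'rag' -> no
  Word 3: 'pin' -> MATCH
  Word 4: 'pin' -> MATCH
  Word 5: 'pin' -> MATCH
  Word 6: 'bin' -> no
  Word 7: 'bag' -> no
Total matches: 3

3


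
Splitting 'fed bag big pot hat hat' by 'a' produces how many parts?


Splitting by 'a' breaks the string at each occurrence of the separator.
Text: 'fed bag big pot hat hat'
Parts after split:
  Part 1: 'fed b'
  Part 2: 'g big pot h'
  Part 3: 't h'
  Part 4: 't'
Total parts: 4

4


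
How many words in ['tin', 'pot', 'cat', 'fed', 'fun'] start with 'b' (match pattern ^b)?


Pattern ^b anchors to start of word. Check which words begin with 'b':
  'tin' -> no
  'pot' -> no
  'cat' -> no
  'fed' -> no
  'fun' -> no
Matching words: []
Count: 0

0


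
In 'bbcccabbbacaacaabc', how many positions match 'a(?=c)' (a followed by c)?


Lookahead 'a(?=c)' matches 'a' only when followed by 'c'.
String: 'bbcccabbbacaacaabc'
Checking each position where char is 'a':
  pos 5: 'a' -> no (next='b')
  pos 9: 'a' -> MATCH (next='c')
  pos 11: 'a' -> no (next='a')
  pos 12: 'a' -> MATCH (next='c')
  pos 14: 'a' -> no (next='a')
  pos 15: 'a' -> no (next='b')
Matching positions: [9, 12]
Count: 2

2
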